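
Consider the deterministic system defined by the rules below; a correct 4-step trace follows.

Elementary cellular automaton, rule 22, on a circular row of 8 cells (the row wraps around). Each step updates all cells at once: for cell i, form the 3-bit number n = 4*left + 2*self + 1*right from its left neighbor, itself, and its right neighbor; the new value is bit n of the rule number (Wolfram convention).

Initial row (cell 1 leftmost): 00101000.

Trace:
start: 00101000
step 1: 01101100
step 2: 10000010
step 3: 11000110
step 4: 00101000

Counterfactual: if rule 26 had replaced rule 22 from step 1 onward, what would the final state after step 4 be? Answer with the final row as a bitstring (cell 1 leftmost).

(re-executing steps 1..4 under rule 26; state before step 1: 00101000)
step 1: 01000100
step 2: 10101010
step 3: 00000000
step 4: 00000000

00000000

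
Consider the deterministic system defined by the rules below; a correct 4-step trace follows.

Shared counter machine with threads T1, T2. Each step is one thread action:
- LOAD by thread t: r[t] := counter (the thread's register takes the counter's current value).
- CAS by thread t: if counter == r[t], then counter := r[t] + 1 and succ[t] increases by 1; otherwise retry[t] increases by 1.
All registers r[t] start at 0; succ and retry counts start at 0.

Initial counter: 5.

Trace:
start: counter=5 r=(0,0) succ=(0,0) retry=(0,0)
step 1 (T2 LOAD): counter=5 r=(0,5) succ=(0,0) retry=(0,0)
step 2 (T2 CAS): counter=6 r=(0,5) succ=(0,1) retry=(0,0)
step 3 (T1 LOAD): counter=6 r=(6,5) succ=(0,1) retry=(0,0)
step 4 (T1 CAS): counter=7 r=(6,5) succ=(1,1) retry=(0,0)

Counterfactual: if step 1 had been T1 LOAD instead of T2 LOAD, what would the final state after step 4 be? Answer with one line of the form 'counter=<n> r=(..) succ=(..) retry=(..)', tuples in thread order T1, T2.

counter=6 r=(5,0) succ=(1,0) retry=(0,1)

(re-executing from step 1 with the substitution; state before step 1: counter=5 r=(0,0) succ=(0,0) retry=(0,0))
step 1 (T1 LOAD): counter=5 r=(5,0) succ=(0,0) retry=(0,0)
step 2 (T2 CAS): counter=5 r=(5,0) succ=(0,0) retry=(0,1)
step 3 (T1 LOAD): counter=5 r=(5,0) succ=(0,0) retry=(0,1)
step 4 (T1 CAS): counter=6 r=(5,0) succ=(1,0) retry=(0,1)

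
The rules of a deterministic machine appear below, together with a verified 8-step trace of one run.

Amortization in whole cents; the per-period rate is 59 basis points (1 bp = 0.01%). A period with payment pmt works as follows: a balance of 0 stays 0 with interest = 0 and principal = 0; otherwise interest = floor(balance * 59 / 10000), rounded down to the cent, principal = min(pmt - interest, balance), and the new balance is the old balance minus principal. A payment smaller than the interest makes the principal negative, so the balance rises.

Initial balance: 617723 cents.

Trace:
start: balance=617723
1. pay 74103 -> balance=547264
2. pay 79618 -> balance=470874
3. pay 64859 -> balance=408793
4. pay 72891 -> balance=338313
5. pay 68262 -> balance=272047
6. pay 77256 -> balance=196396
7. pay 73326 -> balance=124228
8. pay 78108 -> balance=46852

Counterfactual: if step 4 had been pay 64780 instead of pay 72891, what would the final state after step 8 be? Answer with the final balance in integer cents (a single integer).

55156

(re-executing from step 4 with the substitution; state before step 4: balance=408793)
4. pay 64780 -> balance=346424
5. pay 68262 -> balance=280205
6. pay 77256 -> balance=204602
7. pay 73326 -> balance=132483
8. pay 78108 -> balance=55156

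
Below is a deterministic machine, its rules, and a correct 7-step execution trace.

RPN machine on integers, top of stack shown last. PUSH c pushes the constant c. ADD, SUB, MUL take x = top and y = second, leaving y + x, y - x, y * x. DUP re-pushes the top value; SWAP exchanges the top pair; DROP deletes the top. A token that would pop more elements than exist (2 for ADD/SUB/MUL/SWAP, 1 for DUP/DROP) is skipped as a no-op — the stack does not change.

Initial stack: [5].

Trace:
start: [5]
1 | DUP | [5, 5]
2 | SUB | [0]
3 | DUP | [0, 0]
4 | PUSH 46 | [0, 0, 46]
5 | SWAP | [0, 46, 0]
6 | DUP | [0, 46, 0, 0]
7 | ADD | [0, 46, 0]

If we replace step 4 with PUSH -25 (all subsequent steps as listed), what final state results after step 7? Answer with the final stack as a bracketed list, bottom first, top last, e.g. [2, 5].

[0, -25, 0]

(re-executing from step 4 with the substitution; state before step 4: [0, 0])
4 | PUSH -25 | [0, 0, -25]
5 | SWAP | [0, -25, 0]
6 | DUP | [0, -25, 0, 0]
7 | ADD | [0, -25, 0]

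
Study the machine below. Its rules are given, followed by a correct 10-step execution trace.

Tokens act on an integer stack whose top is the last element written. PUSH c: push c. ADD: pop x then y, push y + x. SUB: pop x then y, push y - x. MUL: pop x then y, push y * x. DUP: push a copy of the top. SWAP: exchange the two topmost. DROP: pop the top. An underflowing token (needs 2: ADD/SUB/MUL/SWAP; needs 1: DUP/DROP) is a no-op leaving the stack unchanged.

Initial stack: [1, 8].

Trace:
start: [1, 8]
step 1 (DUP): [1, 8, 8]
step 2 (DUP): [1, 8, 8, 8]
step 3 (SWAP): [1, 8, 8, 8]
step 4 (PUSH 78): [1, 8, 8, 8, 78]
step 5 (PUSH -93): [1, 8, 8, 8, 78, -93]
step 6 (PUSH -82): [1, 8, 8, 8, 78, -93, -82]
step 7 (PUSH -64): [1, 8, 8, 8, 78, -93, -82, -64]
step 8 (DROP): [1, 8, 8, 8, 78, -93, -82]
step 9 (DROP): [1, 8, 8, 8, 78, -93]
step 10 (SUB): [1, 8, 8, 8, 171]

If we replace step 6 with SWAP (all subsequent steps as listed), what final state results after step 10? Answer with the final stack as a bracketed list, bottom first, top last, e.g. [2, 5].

(re-executing from step 6 with the substitution; state before step 6: [1, 8, 8, 8, 78, -93])
step 6 (SWAP): [1, 8, 8, 8, -93, 78]
step 7 (PUSH -64): [1, 8, 8, 8, -93, 78, -64]
step 8 (DROP): [1, 8, 8, 8, -93, 78]
step 9 (DROP): [1, 8, 8, 8, -93]
step 10 (SUB): [1, 8, 8, 101]

[1, 8, 8, 101]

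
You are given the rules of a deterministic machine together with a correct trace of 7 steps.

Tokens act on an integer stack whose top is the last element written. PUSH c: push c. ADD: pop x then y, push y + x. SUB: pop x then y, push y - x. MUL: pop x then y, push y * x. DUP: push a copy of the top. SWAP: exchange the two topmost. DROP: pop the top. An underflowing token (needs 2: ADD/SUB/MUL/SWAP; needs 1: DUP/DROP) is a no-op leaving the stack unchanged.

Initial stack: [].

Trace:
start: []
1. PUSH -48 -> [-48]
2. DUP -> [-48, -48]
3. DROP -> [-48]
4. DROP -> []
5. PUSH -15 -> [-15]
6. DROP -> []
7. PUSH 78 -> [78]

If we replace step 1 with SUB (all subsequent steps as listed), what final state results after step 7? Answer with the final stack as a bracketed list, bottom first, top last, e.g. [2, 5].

[78]

(re-executing from step 1 with the substitution; state before step 1: [])
1. SUB -> []
2. DUP -> []
3. DROP -> []
4. DROP -> []
5. PUSH -15 -> [-15]
6. DROP -> []
7. PUSH 78 -> [78]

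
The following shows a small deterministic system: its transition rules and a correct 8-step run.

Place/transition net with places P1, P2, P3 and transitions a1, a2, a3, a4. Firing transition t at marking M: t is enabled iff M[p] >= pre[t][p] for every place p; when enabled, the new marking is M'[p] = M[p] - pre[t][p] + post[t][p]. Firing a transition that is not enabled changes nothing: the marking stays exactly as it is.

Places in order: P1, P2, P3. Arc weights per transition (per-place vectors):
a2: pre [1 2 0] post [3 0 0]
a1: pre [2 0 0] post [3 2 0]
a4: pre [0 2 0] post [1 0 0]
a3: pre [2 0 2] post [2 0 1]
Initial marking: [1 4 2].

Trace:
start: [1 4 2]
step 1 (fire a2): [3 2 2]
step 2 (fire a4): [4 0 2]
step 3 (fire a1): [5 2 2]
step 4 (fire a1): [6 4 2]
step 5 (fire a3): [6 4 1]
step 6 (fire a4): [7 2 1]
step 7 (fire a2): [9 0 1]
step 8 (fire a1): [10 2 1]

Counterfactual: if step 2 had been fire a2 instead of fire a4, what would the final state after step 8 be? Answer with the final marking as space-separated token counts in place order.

11 2 1

(re-executing from step 2 with the substitution; state before step 2: [3 2 2])
step 2 (fire a2): [5 0 2]
step 3 (fire a1): [6 2 2]
step 4 (fire a1): [7 4 2]
step 5 (fire a3): [7 4 1]
step 6 (fire a4): [8 2 1]
step 7 (fire a2): [10 0 1]
step 8 (fire a1): [11 2 1]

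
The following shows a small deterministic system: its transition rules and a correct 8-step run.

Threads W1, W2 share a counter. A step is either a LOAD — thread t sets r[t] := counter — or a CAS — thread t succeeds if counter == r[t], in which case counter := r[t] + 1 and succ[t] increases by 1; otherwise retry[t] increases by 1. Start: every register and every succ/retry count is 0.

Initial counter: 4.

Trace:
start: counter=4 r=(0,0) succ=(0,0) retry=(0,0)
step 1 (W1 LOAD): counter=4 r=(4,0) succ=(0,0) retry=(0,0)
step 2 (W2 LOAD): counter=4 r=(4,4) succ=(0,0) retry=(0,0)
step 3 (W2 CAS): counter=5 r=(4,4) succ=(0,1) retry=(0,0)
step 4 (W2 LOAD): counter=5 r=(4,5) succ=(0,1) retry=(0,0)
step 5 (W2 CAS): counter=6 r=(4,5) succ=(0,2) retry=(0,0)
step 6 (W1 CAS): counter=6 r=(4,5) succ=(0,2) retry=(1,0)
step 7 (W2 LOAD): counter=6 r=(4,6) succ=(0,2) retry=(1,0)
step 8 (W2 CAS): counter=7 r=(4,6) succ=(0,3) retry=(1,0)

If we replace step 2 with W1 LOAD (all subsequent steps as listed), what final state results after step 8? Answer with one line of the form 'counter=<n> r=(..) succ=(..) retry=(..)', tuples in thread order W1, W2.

(re-executing from step 2 with the substitution; state before step 2: counter=4 r=(4,0) succ=(0,0) retry=(0,0))
step 2 (W1 LOAD): counter=4 r=(4,0) succ=(0,0) retry=(0,0)
step 3 (W2 CAS): counter=4 r=(4,0) succ=(0,0) retry=(0,1)
step 4 (W2 LOAD): counter=4 r=(4,4) succ=(0,0) retry=(0,1)
step 5 (W2 CAS): counter=5 r=(4,4) succ=(0,1) retry=(0,1)
step 6 (W1 CAS): counter=5 r=(4,4) succ=(0,1) retry=(1,1)
step 7 (W2 LOAD): counter=5 r=(4,5) succ=(0,1) retry=(1,1)
step 8 (W2 CAS): counter=6 r=(4,5) succ=(0,2) retry=(1,1)

counter=6 r=(4,5) succ=(0,2) retry=(1,1)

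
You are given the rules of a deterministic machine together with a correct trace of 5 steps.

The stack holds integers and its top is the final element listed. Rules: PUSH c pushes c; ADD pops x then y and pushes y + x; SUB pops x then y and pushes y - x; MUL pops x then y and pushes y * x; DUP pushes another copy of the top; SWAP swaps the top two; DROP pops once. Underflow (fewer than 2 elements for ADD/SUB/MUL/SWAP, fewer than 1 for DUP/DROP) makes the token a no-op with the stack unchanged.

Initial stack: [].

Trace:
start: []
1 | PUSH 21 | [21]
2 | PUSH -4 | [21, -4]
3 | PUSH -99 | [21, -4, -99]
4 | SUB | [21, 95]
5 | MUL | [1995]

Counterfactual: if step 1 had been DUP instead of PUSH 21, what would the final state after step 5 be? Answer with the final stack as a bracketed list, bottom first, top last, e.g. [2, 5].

[95]

(re-executing from step 1 with the substitution; state before step 1: [])
1 | DUP | []
2 | PUSH -4 | [-4]
3 | PUSH -99 | [-4, -99]
4 | SUB | [95]
5 | MUL | [95]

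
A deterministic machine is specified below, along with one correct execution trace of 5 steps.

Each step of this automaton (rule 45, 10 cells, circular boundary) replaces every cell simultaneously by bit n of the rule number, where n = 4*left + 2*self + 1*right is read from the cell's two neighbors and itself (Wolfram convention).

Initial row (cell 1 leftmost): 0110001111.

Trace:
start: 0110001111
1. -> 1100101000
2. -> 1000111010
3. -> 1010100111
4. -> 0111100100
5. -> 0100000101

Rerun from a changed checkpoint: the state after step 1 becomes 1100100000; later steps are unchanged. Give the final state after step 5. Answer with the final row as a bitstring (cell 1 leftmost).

1100001101

state after step 1 := 1100100000
2. -> 1000101110
3. -> 1010111001
4. -> 0111100001
5. -> 1100001101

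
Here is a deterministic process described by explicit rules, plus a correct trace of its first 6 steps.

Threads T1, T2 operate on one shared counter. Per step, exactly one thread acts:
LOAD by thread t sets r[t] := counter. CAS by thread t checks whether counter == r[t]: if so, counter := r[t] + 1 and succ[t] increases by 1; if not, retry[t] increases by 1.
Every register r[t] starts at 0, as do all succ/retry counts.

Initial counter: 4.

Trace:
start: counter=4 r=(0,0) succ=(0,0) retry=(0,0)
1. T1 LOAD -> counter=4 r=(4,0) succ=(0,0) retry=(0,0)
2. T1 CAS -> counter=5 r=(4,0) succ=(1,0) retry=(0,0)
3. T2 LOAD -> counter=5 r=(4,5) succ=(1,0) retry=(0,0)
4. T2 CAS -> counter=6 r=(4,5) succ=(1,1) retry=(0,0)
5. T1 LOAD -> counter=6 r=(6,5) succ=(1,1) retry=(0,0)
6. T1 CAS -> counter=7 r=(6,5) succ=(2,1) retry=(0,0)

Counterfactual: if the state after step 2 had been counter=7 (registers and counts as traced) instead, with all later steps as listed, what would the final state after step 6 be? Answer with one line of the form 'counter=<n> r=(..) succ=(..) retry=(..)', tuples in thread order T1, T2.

counter=9 r=(8,7) succ=(2,1) retry=(0,0)

state after step 2 := counter=7 r=(4,0) succ=(1,0) retry=(0,0)
3. T2 LOAD -> counter=7 r=(4,7) succ=(1,0) retry=(0,0)
4. T2 CAS -> counter=8 r=(4,7) succ=(1,1) retry=(0,0)
5. T1 LOAD -> counter=8 r=(8,7) succ=(1,1) retry=(0,0)
6. T1 CAS -> counter=9 r=(8,7) succ=(2,1) retry=(0,0)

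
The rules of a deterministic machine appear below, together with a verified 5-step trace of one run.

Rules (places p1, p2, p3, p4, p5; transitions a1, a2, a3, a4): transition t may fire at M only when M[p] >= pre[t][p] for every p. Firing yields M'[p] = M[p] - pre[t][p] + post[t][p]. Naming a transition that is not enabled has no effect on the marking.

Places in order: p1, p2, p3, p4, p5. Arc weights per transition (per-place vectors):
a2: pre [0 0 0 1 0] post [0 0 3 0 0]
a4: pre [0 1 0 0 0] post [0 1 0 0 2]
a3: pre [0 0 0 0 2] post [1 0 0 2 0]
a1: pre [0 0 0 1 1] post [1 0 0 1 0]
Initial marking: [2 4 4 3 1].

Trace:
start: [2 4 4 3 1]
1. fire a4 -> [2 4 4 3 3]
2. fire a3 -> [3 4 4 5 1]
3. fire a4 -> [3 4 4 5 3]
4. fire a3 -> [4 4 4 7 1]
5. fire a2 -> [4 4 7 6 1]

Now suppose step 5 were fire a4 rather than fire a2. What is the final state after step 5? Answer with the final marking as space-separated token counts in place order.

(re-executing from step 5 with the substitution; state before step 5: [4 4 4 7 1])
5. fire a4 -> [4 4 4 7 3]

4 4 4 7 3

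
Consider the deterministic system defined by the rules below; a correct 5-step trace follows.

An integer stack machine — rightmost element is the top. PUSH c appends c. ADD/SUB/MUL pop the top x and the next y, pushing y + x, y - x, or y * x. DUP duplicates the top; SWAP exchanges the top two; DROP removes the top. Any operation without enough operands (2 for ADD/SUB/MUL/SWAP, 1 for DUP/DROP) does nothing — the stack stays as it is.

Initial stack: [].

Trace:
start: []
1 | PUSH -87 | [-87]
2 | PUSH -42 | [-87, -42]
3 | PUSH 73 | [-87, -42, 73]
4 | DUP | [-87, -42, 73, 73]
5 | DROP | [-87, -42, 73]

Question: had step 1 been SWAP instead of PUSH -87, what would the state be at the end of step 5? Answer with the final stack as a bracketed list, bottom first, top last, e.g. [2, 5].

(re-executing from step 1 with the substitution; state before step 1: [])
1 | SWAP | []
2 | PUSH -42 | [-42]
3 | PUSH 73 | [-42, 73]
4 | DUP | [-42, 73, 73]
5 | DROP | [-42, 73]

[-42, 73]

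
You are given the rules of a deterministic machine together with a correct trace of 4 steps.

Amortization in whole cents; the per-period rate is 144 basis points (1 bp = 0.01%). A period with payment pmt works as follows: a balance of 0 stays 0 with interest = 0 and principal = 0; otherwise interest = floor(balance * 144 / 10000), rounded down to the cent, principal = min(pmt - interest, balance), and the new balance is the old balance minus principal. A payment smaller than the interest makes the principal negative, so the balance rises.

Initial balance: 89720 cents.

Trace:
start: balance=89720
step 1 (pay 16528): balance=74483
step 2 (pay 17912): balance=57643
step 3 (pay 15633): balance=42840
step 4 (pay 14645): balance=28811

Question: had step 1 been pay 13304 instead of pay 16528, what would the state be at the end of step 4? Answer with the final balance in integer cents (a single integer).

(re-executing from step 1 with the substitution; state before step 1: balance=89720)
step 1 (pay 13304): balance=77707
step 2 (pay 17912): balance=60913
step 3 (pay 15633): balance=46157
step 4 (pay 14645): balance=32176

32176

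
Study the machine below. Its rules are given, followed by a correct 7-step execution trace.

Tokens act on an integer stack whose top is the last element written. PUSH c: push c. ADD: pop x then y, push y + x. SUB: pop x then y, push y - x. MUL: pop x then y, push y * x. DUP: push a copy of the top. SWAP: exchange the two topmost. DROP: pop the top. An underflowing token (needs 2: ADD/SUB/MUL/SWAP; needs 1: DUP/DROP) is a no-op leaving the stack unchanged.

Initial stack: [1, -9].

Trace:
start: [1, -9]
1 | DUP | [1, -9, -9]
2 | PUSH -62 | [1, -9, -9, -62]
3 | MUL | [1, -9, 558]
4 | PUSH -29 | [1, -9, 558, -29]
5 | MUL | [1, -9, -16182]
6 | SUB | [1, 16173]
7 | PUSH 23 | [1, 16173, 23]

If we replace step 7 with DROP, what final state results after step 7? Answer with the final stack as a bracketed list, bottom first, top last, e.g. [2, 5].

[1]

(re-executing from step 7 with the substitution; state before step 7: [1, 16173])
7 | DROP | [1]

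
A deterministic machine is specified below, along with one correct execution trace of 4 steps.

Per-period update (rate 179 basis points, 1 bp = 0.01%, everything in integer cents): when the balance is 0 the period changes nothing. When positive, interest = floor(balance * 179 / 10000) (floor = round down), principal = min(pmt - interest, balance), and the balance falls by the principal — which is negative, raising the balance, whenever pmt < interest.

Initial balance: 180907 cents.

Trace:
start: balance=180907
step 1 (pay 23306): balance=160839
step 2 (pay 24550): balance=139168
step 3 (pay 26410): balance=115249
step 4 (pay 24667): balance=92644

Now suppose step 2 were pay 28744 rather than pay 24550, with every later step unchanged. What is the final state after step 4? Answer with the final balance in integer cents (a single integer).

(re-executing from step 2 with the substitution; state before step 2: balance=160839)
step 2 (pay 28744): balance=134974
step 3 (pay 26410): balance=110980
step 4 (pay 24667): balance=88299

88299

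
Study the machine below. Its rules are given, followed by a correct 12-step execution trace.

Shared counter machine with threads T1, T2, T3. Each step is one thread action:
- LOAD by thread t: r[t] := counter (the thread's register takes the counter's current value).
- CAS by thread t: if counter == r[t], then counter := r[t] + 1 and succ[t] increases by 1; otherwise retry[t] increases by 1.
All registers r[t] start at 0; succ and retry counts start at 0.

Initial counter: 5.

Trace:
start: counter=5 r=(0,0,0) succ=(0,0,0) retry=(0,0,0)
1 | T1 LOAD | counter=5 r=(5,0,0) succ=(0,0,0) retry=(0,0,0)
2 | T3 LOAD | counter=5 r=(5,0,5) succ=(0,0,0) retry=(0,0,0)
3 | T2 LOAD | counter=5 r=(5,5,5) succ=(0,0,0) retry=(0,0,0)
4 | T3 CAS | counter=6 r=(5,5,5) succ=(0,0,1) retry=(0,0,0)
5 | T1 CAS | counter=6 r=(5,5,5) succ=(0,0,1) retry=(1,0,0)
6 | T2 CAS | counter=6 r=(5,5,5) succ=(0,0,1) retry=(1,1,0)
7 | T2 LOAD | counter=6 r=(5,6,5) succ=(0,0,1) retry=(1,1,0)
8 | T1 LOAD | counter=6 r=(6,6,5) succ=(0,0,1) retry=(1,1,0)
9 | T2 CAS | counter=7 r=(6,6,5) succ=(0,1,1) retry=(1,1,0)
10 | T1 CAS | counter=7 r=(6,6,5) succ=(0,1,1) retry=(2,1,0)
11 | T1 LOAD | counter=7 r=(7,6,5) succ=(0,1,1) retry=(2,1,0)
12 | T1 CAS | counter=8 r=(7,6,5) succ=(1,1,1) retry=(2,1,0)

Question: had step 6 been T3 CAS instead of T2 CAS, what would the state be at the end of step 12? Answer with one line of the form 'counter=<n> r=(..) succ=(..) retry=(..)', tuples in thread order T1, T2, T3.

counter=8 r=(7,6,5) succ=(1,1,1) retry=(2,0,1)

(re-executing from step 6 with the substitution; state before step 6: counter=6 r=(5,5,5) succ=(0,0,1) retry=(1,0,0))
6 | T3 CAS | counter=6 r=(5,5,5) succ=(0,0,1) retry=(1,0,1)
7 | T2 LOAD | counter=6 r=(5,6,5) succ=(0,0,1) retry=(1,0,1)
8 | T1 LOAD | counter=6 r=(6,6,5) succ=(0,0,1) retry=(1,0,1)
9 | T2 CAS | counter=7 r=(6,6,5) succ=(0,1,1) retry=(1,0,1)
10 | T1 CAS | counter=7 r=(6,6,5) succ=(0,1,1) retry=(2,0,1)
11 | T1 LOAD | counter=7 r=(7,6,5) succ=(0,1,1) retry=(2,0,1)
12 | T1 CAS | counter=8 r=(7,6,5) succ=(1,1,1) retry=(2,0,1)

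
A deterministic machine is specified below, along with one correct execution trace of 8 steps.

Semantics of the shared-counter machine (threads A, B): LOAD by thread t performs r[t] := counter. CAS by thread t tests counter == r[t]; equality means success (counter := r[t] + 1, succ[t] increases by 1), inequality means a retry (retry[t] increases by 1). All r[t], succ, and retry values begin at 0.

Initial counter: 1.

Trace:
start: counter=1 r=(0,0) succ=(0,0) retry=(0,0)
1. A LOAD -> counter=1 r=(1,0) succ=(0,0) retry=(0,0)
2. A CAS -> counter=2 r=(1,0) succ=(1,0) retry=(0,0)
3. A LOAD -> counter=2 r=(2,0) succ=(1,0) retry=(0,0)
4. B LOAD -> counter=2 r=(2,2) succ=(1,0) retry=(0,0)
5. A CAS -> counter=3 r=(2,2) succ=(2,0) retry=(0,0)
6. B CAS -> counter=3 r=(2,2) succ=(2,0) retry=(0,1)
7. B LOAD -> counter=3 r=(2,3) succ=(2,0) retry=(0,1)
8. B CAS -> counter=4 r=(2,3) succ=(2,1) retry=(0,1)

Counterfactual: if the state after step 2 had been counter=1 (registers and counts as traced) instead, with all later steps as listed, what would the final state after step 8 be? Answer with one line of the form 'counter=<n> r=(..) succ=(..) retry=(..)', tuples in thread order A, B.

state after step 2 := counter=1 r=(1,0) succ=(1,0) retry=(0,0)
3. A LOAD -> counter=1 r=(1,0) succ=(1,0) retry=(0,0)
4. B LOAD -> counter=1 r=(1,1) succ=(1,0) retry=(0,0)
5. A CAS -> counter=2 r=(1,1) succ=(2,0) retry=(0,0)
6. B CAS -> counter=2 r=(1,1) succ=(2,0) retry=(0,1)
7. B LOAD -> counter=2 r=(1,2) succ=(2,0) retry=(0,1)
8. B CAS -> counter=3 r=(1,2) succ=(2,1) retry=(0,1)

counter=3 r=(1,2) succ=(2,1) retry=(0,1)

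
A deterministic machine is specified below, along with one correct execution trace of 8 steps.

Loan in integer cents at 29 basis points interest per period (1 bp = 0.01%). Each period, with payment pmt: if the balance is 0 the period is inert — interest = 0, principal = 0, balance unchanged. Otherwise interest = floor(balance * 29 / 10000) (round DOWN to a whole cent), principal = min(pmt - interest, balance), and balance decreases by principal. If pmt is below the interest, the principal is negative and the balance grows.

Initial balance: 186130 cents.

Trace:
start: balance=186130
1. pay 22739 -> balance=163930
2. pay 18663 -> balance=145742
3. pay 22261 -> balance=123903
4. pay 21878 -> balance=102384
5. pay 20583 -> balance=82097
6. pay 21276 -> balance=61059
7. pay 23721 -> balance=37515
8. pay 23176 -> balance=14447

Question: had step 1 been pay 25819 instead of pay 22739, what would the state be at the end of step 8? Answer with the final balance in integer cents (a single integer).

(re-executing from step 1 with the substitution; state before step 1: balance=186130)
1. pay 25819 -> balance=160850
2. pay 18663 -> balance=142653
3. pay 22261 -> balance=120805
4. pay 21878 -> balance=99277
5. pay 20583 -> balance=78981
6. pay 21276 -> balance=57934
7. pay 23721 -> balance=34381
8. pay 23176 -> balance=11304

11304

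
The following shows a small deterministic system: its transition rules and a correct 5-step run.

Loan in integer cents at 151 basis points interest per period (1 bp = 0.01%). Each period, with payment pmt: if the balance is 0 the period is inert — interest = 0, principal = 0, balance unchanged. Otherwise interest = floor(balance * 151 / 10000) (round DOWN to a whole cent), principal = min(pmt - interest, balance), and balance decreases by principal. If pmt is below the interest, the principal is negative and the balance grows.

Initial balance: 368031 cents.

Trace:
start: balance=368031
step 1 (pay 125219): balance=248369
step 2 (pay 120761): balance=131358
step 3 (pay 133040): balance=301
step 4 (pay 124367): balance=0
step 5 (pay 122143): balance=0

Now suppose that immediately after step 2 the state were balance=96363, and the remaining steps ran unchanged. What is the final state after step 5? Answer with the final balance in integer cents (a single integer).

state after step 2 := balance=96363
step 3 (pay 133040): balance=0
step 4 (pay 124367): balance=0
step 5 (pay 122143): balance=0

0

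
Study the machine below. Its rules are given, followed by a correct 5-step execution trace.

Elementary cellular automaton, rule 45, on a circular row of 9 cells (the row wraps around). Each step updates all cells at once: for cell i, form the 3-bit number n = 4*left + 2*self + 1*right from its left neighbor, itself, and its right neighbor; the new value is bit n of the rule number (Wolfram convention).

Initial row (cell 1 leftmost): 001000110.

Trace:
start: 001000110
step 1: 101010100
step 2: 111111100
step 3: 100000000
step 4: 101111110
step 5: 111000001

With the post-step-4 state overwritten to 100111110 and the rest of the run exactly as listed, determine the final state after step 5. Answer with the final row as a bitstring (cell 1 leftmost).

100100001

state after step 4 := 100111110
step 5: 100100001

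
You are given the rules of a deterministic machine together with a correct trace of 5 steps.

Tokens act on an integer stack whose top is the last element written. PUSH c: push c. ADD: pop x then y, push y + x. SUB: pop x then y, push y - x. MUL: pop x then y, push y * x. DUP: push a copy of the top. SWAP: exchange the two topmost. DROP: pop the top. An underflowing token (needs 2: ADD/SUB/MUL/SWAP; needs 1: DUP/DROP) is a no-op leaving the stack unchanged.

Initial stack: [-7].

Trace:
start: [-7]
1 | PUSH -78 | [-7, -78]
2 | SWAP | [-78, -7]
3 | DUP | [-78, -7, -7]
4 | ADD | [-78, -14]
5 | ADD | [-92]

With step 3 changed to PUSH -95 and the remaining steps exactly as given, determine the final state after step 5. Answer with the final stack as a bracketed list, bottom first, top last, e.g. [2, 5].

[-180]

(re-executing from step 3 with the substitution; state before step 3: [-78, -7])
3 | PUSH -95 | [-78, -7, -95]
4 | ADD | [-78, -102]
5 | ADD | [-180]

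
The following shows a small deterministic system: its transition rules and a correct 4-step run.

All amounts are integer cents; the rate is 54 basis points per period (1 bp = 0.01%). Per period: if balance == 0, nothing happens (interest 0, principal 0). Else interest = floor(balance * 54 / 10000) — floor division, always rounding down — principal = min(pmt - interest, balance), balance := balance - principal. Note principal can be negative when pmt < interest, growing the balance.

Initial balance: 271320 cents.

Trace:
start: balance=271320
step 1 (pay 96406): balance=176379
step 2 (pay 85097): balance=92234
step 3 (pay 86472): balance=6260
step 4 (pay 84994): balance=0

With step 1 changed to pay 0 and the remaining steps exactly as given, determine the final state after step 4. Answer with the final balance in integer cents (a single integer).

19276

(re-executing from step 1 with the substitution; state before step 1: balance=271320)
step 1 (pay 0): balance=272785
step 2 (pay 85097): balance=189161
step 3 (pay 86472): balance=103710
step 4 (pay 84994): balance=19276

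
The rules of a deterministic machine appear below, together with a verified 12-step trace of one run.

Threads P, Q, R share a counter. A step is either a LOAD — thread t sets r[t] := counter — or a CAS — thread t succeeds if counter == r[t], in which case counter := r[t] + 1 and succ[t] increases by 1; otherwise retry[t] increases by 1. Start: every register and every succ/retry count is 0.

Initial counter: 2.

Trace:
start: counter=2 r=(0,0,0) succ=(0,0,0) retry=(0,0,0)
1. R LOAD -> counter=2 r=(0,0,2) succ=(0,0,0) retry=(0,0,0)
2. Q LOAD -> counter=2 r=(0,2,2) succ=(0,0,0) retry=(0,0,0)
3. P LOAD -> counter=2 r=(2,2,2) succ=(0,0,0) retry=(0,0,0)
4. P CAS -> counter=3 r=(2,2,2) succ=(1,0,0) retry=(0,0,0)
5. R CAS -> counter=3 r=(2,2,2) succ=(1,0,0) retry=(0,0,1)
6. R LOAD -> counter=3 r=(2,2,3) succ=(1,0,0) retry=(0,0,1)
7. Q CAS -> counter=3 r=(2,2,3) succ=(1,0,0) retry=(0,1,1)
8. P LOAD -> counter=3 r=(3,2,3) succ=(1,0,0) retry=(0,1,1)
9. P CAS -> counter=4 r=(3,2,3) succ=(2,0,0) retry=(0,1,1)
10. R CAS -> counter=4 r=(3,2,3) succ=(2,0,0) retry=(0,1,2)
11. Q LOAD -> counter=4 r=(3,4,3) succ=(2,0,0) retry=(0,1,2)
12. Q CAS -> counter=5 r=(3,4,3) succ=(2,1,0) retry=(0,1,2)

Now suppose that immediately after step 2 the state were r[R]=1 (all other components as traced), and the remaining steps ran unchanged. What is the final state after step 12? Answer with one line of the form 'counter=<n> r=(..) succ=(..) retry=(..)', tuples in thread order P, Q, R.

state after step 2 := counter=2 r=(0,2,1) succ=(0,0,0) retry=(0,0,0)
3. P LOAD -> counter=2 r=(2,2,1) succ=(0,0,0) retry=(0,0,0)
4. P CAS -> counter=3 r=(2,2,1) succ=(1,0,0) retry=(0,0,0)
5. R CAS -> counter=3 r=(2,2,1) succ=(1,0,0) retry=(0,0,1)
6. R LOAD -> counter=3 r=(2,2,3) succ=(1,0,0) retry=(0,0,1)
7. Q CAS -> counter=3 r=(2,2,3) succ=(1,0,0) retry=(0,1,1)
8. P LOAD -> counter=3 r=(3,2,3) succ=(1,0,0) retry=(0,1,1)
9. P CAS -> counter=4 r=(3,2,3) succ=(2,0,0) retry=(0,1,1)
10. R CAS -> counter=4 r=(3,2,3) succ=(2,0,0) retry=(0,1,2)
11. Q LOAD -> counter=4 r=(3,4,3) succ=(2,0,0) retry=(0,1,2)
12. Q CAS -> counter=5 r=(3,4,3) succ=(2,1,0) retry=(0,1,2)

counter=5 r=(3,4,3) succ=(2,1,0) retry=(0,1,2)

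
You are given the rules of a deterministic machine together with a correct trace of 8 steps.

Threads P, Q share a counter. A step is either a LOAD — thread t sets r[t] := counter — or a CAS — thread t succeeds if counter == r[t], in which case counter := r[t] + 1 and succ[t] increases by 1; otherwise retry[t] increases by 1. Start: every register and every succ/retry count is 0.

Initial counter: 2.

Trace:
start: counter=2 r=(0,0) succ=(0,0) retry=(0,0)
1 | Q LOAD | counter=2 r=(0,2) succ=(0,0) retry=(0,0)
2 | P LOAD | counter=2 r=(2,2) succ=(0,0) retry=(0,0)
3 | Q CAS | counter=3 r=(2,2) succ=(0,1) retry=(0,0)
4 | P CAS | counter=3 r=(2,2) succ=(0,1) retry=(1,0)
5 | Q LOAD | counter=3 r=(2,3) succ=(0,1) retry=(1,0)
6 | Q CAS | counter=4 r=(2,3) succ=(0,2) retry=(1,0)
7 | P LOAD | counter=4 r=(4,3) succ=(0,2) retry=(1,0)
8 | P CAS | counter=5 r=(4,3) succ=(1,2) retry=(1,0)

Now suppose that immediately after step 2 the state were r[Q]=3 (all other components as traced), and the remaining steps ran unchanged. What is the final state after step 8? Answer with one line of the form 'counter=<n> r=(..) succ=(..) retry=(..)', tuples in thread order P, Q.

state after step 2 := counter=2 r=(2,3) succ=(0,0) retry=(0,0)
3 | Q CAS | counter=2 r=(2,3) succ=(0,0) retry=(0,1)
4 | P CAS | counter=3 r=(2,3) succ=(1,0) retry=(0,1)
5 | Q LOAD | counter=3 r=(2,3) succ=(1,0) retry=(0,1)
6 | Q CAS | counter=4 r=(2,3) succ=(1,1) retry=(0,1)
7 | P LOAD | counter=4 r=(4,3) succ=(1,1) retry=(0,1)
8 | P CAS | counter=5 r=(4,3) succ=(2,1) retry=(0,1)

counter=5 r=(4,3) succ=(2,1) retry=(0,1)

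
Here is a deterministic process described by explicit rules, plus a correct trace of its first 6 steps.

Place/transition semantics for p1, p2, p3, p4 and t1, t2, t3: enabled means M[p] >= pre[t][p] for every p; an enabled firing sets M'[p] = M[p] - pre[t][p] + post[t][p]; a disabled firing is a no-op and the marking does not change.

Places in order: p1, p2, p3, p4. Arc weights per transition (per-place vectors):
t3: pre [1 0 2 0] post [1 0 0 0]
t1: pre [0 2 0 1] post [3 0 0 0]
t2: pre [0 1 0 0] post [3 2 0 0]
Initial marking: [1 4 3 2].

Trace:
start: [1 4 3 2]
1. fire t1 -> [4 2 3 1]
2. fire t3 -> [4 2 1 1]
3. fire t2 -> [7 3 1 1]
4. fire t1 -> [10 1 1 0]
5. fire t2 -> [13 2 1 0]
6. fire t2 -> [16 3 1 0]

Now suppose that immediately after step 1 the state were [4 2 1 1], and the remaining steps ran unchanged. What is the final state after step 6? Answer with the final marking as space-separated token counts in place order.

16 3 1 0

state after step 1 := [4 2 1 1]
2. fire t3 -> [4 2 1 1]
3. fire t2 -> [7 3 1 1]
4. fire t1 -> [10 1 1 0]
5. fire t2 -> [13 2 1 0]
6. fire t2 -> [16 3 1 0]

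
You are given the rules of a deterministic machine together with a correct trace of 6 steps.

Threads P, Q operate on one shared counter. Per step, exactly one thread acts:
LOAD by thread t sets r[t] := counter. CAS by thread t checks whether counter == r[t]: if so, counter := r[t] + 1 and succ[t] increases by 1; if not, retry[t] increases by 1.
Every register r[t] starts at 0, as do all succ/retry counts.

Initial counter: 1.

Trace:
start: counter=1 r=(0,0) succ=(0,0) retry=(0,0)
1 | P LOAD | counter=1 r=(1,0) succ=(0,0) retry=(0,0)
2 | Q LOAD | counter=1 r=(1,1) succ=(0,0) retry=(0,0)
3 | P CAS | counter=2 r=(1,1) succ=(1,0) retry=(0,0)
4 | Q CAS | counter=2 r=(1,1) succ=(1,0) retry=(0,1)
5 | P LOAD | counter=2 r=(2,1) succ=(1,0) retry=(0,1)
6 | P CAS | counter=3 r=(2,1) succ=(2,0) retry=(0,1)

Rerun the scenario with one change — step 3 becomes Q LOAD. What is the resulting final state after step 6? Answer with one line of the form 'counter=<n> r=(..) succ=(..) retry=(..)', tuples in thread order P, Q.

counter=3 r=(2,1) succ=(1,1) retry=(0,0)

(re-executing from step 3 with the substitution; state before step 3: counter=1 r=(1,1) succ=(0,0) retry=(0,0))
3 | Q LOAD | counter=1 r=(1,1) succ=(0,0) retry=(0,0)
4 | Q CAS | counter=2 r=(1,1) succ=(0,1) retry=(0,0)
5 | P LOAD | counter=2 r=(2,1) succ=(0,1) retry=(0,0)
6 | P CAS | counter=3 r=(2,1) succ=(1,1) retry=(0,0)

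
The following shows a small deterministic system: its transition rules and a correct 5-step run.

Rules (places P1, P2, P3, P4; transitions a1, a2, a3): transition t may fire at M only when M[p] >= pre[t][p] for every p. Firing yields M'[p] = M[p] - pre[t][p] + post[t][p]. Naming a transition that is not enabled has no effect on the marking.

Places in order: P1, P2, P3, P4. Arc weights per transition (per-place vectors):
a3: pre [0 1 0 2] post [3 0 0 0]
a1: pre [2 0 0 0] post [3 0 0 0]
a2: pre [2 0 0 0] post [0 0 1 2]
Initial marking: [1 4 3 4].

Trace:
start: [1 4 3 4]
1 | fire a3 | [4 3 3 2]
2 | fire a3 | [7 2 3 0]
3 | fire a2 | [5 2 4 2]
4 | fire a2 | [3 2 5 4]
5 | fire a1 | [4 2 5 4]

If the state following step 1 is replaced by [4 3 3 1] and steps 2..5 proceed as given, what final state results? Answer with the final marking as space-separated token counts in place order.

0 3 5 5

state after step 1 := [4 3 3 1]
2 | fire a3 | [4 3 3 1]
3 | fire a2 | [2 3 4 3]
4 | fire a2 | [0 3 5 5]
5 | fire a1 | [0 3 5 5]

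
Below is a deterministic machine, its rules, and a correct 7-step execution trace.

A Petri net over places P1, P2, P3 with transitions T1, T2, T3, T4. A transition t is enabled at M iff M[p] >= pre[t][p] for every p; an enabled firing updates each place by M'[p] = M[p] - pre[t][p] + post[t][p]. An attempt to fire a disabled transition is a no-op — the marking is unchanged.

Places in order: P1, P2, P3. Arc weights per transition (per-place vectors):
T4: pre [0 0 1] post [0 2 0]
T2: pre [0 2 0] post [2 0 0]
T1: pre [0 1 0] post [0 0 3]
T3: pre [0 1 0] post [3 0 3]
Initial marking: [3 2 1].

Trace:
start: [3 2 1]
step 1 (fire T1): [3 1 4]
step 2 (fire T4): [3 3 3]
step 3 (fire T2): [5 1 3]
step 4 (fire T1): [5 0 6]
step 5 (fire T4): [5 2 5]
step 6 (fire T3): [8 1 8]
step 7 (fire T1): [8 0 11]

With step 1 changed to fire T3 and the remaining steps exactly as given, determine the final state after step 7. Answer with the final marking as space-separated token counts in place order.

(re-executing from step 1 with the substitution; state before step 1: [3 2 1])
step 1 (fire T3): [6 1 4]
step 2 (fire T4): [6 3 3]
step 3 (fire T2): [8 1 3]
step 4 (fire T1): [8 0 6]
step 5 (fire T4): [8 2 5]
step 6 (fire T3): [11 1 8]
step 7 (fire T1): [11 0 11]

11 0 11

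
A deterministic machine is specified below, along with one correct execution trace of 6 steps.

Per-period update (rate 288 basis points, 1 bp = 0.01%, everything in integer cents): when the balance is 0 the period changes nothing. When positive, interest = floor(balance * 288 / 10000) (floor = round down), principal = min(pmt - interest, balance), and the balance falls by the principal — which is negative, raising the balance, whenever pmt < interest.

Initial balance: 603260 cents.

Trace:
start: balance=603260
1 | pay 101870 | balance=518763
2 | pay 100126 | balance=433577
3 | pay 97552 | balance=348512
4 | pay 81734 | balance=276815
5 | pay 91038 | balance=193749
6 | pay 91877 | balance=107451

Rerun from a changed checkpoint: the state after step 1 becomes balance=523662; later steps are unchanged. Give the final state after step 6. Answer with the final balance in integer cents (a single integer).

113096

state after step 1 := balance=523662
2 | pay 100126 | balance=438617
3 | pay 97552 | balance=353697
4 | pay 81734 | balance=282149
5 | pay 91038 | balance=199236
6 | pay 91877 | balance=113096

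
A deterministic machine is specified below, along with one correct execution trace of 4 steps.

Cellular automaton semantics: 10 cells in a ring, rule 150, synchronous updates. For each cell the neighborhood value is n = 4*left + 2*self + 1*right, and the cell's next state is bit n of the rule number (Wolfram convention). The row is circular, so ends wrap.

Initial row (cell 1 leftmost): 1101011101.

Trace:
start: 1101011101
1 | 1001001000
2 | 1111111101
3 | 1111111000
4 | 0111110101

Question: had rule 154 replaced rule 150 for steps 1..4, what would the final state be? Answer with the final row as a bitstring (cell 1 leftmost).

0111011101

(re-executing steps 1..4 under rule 154; state before step 1: 1101011101)
1 | 1000011001
2 | 0100110111
3 | 0011100110
4 | 0111011101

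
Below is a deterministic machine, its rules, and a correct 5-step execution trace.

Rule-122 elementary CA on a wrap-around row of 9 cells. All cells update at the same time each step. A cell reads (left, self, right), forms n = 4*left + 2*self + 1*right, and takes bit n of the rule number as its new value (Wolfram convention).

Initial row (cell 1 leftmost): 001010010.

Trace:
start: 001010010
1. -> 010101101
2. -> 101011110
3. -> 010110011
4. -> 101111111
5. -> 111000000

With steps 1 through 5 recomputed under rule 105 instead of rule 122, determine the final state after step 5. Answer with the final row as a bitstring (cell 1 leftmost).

100111011

(re-executing steps 1..5 under rule 105; state before step 1: 001010010)
1. -> 100100000
2. -> 000001110
3. -> 111101010
4. -> 100110101
5. -> 100111011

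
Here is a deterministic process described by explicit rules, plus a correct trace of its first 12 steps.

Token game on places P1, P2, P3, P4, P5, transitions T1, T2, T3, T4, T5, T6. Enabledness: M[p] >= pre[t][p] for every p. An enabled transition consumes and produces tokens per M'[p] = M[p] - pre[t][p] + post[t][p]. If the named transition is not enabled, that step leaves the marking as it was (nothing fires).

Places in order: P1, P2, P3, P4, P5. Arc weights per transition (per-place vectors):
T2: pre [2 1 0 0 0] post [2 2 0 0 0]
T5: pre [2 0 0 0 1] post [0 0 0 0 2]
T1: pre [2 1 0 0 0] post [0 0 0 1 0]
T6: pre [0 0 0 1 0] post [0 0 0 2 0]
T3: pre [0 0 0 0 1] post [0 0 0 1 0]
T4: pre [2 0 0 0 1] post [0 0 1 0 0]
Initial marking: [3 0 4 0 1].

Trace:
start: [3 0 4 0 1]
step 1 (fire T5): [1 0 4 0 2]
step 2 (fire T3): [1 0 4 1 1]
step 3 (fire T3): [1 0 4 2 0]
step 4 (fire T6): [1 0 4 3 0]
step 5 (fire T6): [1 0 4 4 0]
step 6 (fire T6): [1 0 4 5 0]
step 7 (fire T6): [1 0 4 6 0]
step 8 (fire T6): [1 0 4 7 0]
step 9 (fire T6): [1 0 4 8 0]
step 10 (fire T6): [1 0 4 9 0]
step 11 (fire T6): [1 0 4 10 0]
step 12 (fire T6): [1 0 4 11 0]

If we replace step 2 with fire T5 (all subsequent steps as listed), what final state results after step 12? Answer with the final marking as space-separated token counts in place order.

(re-executing from step 2 with the substitution; state before step 2: [1 0 4 0 2])
step 2 (fire T5): [1 0 4 0 2]
step 3 (fire T3): [1 0 4 1 1]
step 4 (fire T6): [1 0 4 2 1]
step 5 (fire T6): [1 0 4 3 1]
step 6 (fire T6): [1 0 4 4 1]
step 7 (fire T6): [1 0 4 5 1]
step 8 (fire T6): [1 0 4 6 1]
step 9 (fire T6): [1 0 4 7 1]
step 10 (fire T6): [1 0 4 8 1]
step 11 (fire T6): [1 0 4 9 1]
step 12 (fire T6): [1 0 4 10 1]

1 0 4 10 1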